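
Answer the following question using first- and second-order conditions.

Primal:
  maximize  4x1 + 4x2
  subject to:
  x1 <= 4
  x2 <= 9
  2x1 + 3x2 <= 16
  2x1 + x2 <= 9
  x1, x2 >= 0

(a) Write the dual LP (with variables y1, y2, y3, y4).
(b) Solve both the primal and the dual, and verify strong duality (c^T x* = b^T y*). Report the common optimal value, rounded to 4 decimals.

The standard primal-dual pair for 'max c^T x s.t. A x <= b, x >= 0' is:
  Dual:  min b^T y  s.t.  A^T y >= c,  y >= 0.

So the dual LP is:
  minimize  4y1 + 9y2 + 16y3 + 9y4
  subject to:
    y1 + 2y3 + 2y4 >= 4
    y2 + 3y3 + y4 >= 4
    y1, y2, y3, y4 >= 0

Solving the primal: x* = (2.75, 3.5).
  primal value c^T x* = 25.
Solving the dual: y* = (0, 0, 1, 1).
  dual value b^T y* = 25.
Strong duality: c^T x* = b^T y*. Confirmed.

25


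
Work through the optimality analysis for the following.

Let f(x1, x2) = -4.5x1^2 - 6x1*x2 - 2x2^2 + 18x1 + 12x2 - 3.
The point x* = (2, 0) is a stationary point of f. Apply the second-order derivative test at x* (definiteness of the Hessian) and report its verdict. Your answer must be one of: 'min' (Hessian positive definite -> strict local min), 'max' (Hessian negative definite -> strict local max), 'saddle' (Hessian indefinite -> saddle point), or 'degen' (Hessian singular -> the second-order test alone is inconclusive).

Compute the Hessian H = grad^2 f:
  H = [[-9, -6], [-6, -4]]
Verify stationarity: grad f(x*) = H x* + g = (0, 0).
Eigenvalues of H: -13, 0.
H has a zero eigenvalue (singular; negative semidefinite but not definite), so H is neither positive definite, negative definite, nor indefinite. The second-order test alone is inconclusive -> degen.
(Indeed, f is constant along the null direction of H through x*, so x* is not a strict local extremum.)

degen


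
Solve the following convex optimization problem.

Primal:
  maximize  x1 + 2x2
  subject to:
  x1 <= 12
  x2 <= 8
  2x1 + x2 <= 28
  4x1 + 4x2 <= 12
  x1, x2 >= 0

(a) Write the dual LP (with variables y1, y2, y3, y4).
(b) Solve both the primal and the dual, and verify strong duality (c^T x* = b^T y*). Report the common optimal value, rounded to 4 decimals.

The standard primal-dual pair for 'max c^T x s.t. A x <= b, x >= 0' is:
  Dual:  min b^T y  s.t.  A^T y >= c,  y >= 0.

So the dual LP is:
  minimize  12y1 + 8y2 + 28y3 + 12y4
  subject to:
    y1 + 2y3 + 4y4 >= 1
    y2 + y3 + 4y4 >= 2
    y1, y2, y3, y4 >= 0

Solving the primal: x* = (0, 3).
  primal value c^T x* = 6.
Solving the dual: y* = (0, 0, 0, 0.5).
  dual value b^T y* = 6.
Strong duality: c^T x* = b^T y*. Confirmed.

6


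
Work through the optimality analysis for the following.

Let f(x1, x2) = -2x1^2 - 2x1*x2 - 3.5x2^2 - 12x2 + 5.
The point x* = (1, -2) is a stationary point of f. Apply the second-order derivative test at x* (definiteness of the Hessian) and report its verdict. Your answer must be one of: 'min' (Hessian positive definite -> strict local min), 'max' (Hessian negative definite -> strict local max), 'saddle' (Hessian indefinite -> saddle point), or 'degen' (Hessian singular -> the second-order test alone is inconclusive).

Compute the Hessian H = grad^2 f:
  H = [[-4, -2], [-2, -7]]
Verify stationarity: grad f(x*) = H x* + g = (0, 0).
Eigenvalues of H: -8, -3.
Both eigenvalues < 0, so H is negative definite -> x* is a strict local max.

max


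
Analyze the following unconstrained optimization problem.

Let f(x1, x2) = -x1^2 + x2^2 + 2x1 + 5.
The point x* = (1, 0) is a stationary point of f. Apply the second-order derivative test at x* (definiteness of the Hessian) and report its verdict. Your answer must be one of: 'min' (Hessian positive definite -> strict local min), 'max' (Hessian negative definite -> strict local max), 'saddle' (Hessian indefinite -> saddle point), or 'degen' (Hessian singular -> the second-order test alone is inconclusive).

Compute the Hessian H = grad^2 f:
  H = [[-2, 0], [0, 2]]
Verify stationarity: grad f(x*) = H x* + g = (0, 0).
Eigenvalues of H: -2, 2.
Eigenvalues have mixed signs, so H is indefinite -> x* is a saddle point.

saddle


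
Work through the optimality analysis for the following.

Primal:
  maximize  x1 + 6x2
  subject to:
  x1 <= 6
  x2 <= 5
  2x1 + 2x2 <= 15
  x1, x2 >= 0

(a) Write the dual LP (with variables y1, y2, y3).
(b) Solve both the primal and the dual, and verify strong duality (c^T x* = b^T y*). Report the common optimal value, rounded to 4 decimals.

The standard primal-dual pair for 'max c^T x s.t. A x <= b, x >= 0' is:
  Dual:  min b^T y  s.t.  A^T y >= c,  y >= 0.

So the dual LP is:
  minimize  6y1 + 5y2 + 15y3
  subject to:
    y1 + 2y3 >= 1
    y2 + 2y3 >= 6
    y1, y2, y3 >= 0

Solving the primal: x* = (2.5, 5).
  primal value c^T x* = 32.5.
Solving the dual: y* = (0, 5, 0.5).
  dual value b^T y* = 32.5.
Strong duality: c^T x* = b^T y*. Confirmed.

32.5


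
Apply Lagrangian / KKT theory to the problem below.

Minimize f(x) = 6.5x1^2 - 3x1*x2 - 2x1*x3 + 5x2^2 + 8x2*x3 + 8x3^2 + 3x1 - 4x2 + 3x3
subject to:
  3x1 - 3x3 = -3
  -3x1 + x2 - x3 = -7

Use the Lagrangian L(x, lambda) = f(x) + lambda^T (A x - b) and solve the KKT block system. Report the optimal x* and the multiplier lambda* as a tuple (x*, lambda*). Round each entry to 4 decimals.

Form the Lagrangian:
  L(x, lambda) = (1/2) x^T Q x + c^T x + lambda^T (A x - b)
Stationarity (grad_x L = 0): Q x + c + A^T lambda = 0.
Primal feasibility: A x = b.

This gives the KKT block system:
  [ Q   A^T ] [ x     ]   [-c ]
  [ A    0  ] [ lambda ] = [ b ]

Solving the linear system:
  x*      = (1.04, -1.84, 2.04)
  lambda* = (3.2133, 9.2)
  f(x*)   = 45.32

x* = (1.04, -1.84, 2.04), lambda* = (3.2133, 9.2)


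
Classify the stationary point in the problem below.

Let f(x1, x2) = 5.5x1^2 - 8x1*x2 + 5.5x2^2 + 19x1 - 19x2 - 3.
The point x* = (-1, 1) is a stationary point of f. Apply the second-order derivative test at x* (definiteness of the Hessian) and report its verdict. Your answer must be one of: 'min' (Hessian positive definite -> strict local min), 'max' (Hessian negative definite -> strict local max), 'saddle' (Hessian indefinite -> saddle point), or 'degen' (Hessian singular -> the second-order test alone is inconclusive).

Compute the Hessian H = grad^2 f:
  H = [[11, -8], [-8, 11]]
Verify stationarity: grad f(x*) = H x* + g = (0, 0).
Eigenvalues of H: 3, 19.
Both eigenvalues > 0, so H is positive definite -> x* is a strict local min.

min


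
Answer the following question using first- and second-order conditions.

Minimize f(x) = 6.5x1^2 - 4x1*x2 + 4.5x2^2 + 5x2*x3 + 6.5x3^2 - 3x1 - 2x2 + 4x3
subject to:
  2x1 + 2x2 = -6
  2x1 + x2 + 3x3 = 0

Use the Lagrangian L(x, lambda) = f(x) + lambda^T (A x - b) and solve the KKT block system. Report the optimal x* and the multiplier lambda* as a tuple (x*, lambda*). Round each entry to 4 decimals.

Form the Lagrangian:
  L(x, lambda) = (1/2) x^T Q x + c^T x + lambda^T (A x - b)
Stationarity (grad_x L = 0): Q x + c + A^T lambda = 0.
Primal feasibility: A x = b.

This gives the KKT block system:
  [ Q   A^T ] [ x     ]   [-c ]
  [ A    0  ] [ lambda ] = [ b ]

Solving the linear system:
  x*      = (-0.9297, -2.0703, 1.3099)
  lambda* = (6.9617, -3.5591)
  f(x*)   = 26.9696

x* = (-0.9297, -2.0703, 1.3099), lambda* = (6.9617, -3.5591)


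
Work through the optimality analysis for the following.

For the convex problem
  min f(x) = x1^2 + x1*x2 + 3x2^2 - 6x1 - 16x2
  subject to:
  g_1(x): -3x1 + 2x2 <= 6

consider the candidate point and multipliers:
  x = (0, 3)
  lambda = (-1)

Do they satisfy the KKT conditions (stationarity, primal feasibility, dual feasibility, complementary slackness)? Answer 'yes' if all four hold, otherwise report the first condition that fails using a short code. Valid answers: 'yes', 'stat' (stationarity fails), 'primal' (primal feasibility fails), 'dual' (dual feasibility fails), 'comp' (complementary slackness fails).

Gradient of f: grad f(x) = Q x + c = (-3, 2)
Constraint values g_i(x) = a_i^T x - b_i:
  g_1((0, 3)) = 0
Stationarity residual: grad f(x) + sum_i lambda_i a_i = (0, 0)
  -> stationarity OK
Primal feasibility (all g_i <= 0): OK
Dual feasibility (all lambda_i >= 0): FAILS
Complementary slackness (lambda_i * g_i(x) = 0 for all i): OK

Verdict: the first failing condition is dual_feasibility -> dual.

dual


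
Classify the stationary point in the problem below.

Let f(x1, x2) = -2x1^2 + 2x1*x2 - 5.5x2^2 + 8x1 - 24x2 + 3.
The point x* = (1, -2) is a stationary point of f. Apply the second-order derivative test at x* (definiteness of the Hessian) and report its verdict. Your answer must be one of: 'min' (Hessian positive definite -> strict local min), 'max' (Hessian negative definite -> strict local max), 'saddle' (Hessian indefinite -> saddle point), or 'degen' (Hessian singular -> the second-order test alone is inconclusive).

Compute the Hessian H = grad^2 f:
  H = [[-4, 2], [2, -11]]
Verify stationarity: grad f(x*) = H x* + g = (0, 0).
Eigenvalues of H: -11.5311, -3.4689.
Both eigenvalues < 0, so H is negative definite -> x* is a strict local max.

max


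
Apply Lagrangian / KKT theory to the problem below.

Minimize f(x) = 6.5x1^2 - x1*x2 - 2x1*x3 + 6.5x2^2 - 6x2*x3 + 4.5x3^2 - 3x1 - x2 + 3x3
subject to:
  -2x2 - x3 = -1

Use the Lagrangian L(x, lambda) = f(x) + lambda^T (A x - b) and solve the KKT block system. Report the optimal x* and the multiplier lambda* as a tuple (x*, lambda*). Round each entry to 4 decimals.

Form the Lagrangian:
  L(x, lambda) = (1/2) x^T Q x + c^T x + lambda^T (A x - b)
Stationarity (grad_x L = 0): Q x + c + A^T lambda = 0.
Primal feasibility: A x = b.

This gives the KKT block system:
  [ Q   A^T ] [ x     ]   [-c ]
  [ A    0  ] [ lambda ] = [ b ]

Solving the linear system:
  x*      = (0.2894, 0.4128, 0.1745)
  lambda* = (1.5149)
  f(x*)   = 0.3787

x* = (0.2894, 0.4128, 0.1745), lambda* = (1.5149)


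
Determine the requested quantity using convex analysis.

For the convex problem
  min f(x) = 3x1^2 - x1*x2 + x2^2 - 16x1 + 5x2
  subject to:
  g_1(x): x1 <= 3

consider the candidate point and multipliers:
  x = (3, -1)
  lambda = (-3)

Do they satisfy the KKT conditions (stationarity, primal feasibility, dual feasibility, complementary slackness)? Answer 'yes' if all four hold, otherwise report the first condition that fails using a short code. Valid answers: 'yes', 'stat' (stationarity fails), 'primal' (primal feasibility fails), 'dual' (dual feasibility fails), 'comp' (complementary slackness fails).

Gradient of f: grad f(x) = Q x + c = (3, 0)
Constraint values g_i(x) = a_i^T x - b_i:
  g_1((3, -1)) = 0
Stationarity residual: grad f(x) + sum_i lambda_i a_i = (0, 0)
  -> stationarity OK
Primal feasibility (all g_i <= 0): OK
Dual feasibility (all lambda_i >= 0): FAILS
Complementary slackness (lambda_i * g_i(x) = 0 for all i): OK

Verdict: the first failing condition is dual_feasibility -> dual.

dual


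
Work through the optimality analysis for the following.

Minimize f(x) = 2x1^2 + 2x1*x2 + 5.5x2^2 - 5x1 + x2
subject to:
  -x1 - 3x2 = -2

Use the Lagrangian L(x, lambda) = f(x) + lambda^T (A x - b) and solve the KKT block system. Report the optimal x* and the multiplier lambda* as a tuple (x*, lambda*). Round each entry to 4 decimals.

Form the Lagrangian:
  L(x, lambda) = (1/2) x^T Q x + c^T x + lambda^T (A x - b)
Stationarity (grad_x L = 0): Q x + c + A^T lambda = 0.
Primal feasibility: A x = b.

This gives the KKT block system:
  [ Q   A^T ] [ x     ]   [-c ]
  [ A    0  ] [ lambda ] = [ b ]

Solving the linear system:
  x*      = (1.6571, 0.1143)
  lambda* = (1.8571)
  f(x*)   = -2.2286

x* = (1.6571, 0.1143), lambda* = (1.8571)


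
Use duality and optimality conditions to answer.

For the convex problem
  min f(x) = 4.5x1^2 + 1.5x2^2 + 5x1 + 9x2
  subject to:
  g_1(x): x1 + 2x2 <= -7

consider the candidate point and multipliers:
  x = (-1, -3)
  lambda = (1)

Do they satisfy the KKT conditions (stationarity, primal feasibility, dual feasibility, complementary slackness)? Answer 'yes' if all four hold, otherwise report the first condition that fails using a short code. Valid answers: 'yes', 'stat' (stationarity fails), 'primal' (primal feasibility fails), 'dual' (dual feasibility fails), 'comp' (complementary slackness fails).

Gradient of f: grad f(x) = Q x + c = (-4, 0)
Constraint values g_i(x) = a_i^T x - b_i:
  g_1((-1, -3)) = 0
Stationarity residual: grad f(x) + sum_i lambda_i a_i = (-3, 2)
  -> stationarity FAILS
Primal feasibility (all g_i <= 0): OK
Dual feasibility (all lambda_i >= 0): OK
Complementary slackness (lambda_i * g_i(x) = 0 for all i): OK

Verdict: the first failing condition is stationarity -> stat.

stat


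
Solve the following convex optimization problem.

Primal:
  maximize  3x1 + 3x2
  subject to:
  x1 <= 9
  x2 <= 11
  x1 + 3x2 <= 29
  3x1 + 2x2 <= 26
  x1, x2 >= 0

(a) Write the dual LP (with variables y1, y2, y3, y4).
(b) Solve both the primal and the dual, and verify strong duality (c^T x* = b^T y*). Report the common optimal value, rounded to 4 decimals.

The standard primal-dual pair for 'max c^T x s.t. A x <= b, x >= 0' is:
  Dual:  min b^T y  s.t.  A^T y >= c,  y >= 0.

So the dual LP is:
  minimize  9y1 + 11y2 + 29y3 + 26y4
  subject to:
    y1 + y3 + 3y4 >= 3
    y2 + 3y3 + 2y4 >= 3
    y1, y2, y3, y4 >= 0

Solving the primal: x* = (2.8571, 8.7143).
  primal value c^T x* = 34.7143.
Solving the dual: y* = (0, 0, 0.4286, 0.8571).
  dual value b^T y* = 34.7143.
Strong duality: c^T x* = b^T y*. Confirmed.

34.7143


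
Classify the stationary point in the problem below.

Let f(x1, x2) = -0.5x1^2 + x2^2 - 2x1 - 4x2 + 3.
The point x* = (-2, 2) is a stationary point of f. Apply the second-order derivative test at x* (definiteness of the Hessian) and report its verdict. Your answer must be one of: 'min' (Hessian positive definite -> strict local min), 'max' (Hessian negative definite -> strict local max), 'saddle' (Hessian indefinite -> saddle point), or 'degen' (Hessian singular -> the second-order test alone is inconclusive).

Compute the Hessian H = grad^2 f:
  H = [[-1, 0], [0, 2]]
Verify stationarity: grad f(x*) = H x* + g = (0, 0).
Eigenvalues of H: -1, 2.
Eigenvalues have mixed signs, so H is indefinite -> x* is a saddle point.

saddle


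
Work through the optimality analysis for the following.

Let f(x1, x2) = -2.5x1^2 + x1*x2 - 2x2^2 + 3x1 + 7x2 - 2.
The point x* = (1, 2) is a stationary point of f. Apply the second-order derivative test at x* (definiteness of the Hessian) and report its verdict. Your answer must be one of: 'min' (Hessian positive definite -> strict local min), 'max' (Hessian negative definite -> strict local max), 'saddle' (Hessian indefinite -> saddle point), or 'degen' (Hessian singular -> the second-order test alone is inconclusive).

Compute the Hessian H = grad^2 f:
  H = [[-5, 1], [1, -4]]
Verify stationarity: grad f(x*) = H x* + g = (0, 0).
Eigenvalues of H: -5.618, -3.382.
Both eigenvalues < 0, so H is negative definite -> x* is a strict local max.

max


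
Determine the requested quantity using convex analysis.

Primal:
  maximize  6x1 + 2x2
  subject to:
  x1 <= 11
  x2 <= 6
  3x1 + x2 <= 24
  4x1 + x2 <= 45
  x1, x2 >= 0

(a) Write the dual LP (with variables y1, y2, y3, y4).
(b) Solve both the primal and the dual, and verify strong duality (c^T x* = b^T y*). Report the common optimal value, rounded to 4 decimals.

The standard primal-dual pair for 'max c^T x s.t. A x <= b, x >= 0' is:
  Dual:  min b^T y  s.t.  A^T y >= c,  y >= 0.

So the dual LP is:
  minimize  11y1 + 6y2 + 24y3 + 45y4
  subject to:
    y1 + 3y3 + 4y4 >= 6
    y2 + y3 + y4 >= 2
    y1, y2, y3, y4 >= 0

Solving the primal: x* = (8, 0).
  primal value c^T x* = 48.
Solving the dual: y* = (0, 0, 2, 0).
  dual value b^T y* = 48.
Strong duality: c^T x* = b^T y*. Confirmed.

48


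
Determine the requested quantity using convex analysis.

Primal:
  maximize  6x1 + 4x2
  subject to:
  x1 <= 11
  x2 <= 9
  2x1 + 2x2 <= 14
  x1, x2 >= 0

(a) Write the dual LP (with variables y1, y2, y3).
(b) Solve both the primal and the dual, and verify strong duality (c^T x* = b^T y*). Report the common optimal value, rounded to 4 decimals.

The standard primal-dual pair for 'max c^T x s.t. A x <= b, x >= 0' is:
  Dual:  min b^T y  s.t.  A^T y >= c,  y >= 0.

So the dual LP is:
  minimize  11y1 + 9y2 + 14y3
  subject to:
    y1 + 2y3 >= 6
    y2 + 2y3 >= 4
    y1, y2, y3 >= 0

Solving the primal: x* = (7, 0).
  primal value c^T x* = 42.
Solving the dual: y* = (0, 0, 3).
  dual value b^T y* = 42.
Strong duality: c^T x* = b^T y*. Confirmed.

42


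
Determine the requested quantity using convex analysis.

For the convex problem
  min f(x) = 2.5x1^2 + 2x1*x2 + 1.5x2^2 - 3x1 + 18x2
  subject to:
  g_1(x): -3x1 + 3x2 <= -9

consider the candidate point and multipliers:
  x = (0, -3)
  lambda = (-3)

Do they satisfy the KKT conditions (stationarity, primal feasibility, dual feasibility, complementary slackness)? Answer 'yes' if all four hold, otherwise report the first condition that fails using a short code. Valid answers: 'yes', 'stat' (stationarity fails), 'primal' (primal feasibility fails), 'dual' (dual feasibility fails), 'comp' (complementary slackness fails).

Gradient of f: grad f(x) = Q x + c = (-9, 9)
Constraint values g_i(x) = a_i^T x - b_i:
  g_1((0, -3)) = 0
Stationarity residual: grad f(x) + sum_i lambda_i a_i = (0, 0)
  -> stationarity OK
Primal feasibility (all g_i <= 0): OK
Dual feasibility (all lambda_i >= 0): FAILS
Complementary slackness (lambda_i * g_i(x) = 0 for all i): OK

Verdict: the first failing condition is dual_feasibility -> dual.

dual


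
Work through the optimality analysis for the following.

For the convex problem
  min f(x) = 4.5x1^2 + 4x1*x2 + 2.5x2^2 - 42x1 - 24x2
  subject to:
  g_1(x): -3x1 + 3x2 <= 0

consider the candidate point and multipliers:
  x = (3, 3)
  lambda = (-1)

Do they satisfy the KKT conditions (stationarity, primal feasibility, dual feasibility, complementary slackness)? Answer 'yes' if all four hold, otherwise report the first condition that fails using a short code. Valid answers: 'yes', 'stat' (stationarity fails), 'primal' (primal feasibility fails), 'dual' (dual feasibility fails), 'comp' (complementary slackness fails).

Gradient of f: grad f(x) = Q x + c = (-3, 3)
Constraint values g_i(x) = a_i^T x - b_i:
  g_1((3, 3)) = 0
Stationarity residual: grad f(x) + sum_i lambda_i a_i = (0, 0)
  -> stationarity OK
Primal feasibility (all g_i <= 0): OK
Dual feasibility (all lambda_i >= 0): FAILS
Complementary slackness (lambda_i * g_i(x) = 0 for all i): OK

Verdict: the first failing condition is dual_feasibility -> dual.

dual


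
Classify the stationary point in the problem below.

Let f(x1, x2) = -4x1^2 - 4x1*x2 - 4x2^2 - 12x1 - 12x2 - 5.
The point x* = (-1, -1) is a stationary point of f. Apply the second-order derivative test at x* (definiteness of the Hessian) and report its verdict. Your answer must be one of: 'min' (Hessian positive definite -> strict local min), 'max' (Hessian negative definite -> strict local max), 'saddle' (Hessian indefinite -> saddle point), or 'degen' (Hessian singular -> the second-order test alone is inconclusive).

Compute the Hessian H = grad^2 f:
  H = [[-8, -4], [-4, -8]]
Verify stationarity: grad f(x*) = H x* + g = (0, 0).
Eigenvalues of H: -12, -4.
Both eigenvalues < 0, so H is negative definite -> x* is a strict local max.

max


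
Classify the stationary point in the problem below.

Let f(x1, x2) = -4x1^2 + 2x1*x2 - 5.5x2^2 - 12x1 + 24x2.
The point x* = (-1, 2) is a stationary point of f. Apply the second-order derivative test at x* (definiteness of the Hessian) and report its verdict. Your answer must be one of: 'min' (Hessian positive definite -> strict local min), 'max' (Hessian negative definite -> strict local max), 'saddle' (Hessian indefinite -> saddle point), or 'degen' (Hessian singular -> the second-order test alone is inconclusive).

Compute the Hessian H = grad^2 f:
  H = [[-8, 2], [2, -11]]
Verify stationarity: grad f(x*) = H x* + g = (0, 0).
Eigenvalues of H: -12, -7.
Both eigenvalues < 0, so H is negative definite -> x* is a strict local max.

max


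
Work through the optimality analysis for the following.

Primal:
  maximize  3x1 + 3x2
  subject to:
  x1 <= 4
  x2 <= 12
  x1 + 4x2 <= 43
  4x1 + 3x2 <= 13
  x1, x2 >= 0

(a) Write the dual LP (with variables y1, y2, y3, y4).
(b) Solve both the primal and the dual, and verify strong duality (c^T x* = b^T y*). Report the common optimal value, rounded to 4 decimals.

The standard primal-dual pair for 'max c^T x s.t. A x <= b, x >= 0' is:
  Dual:  min b^T y  s.t.  A^T y >= c,  y >= 0.

So the dual LP is:
  minimize  4y1 + 12y2 + 43y3 + 13y4
  subject to:
    y1 + y3 + 4y4 >= 3
    y2 + 4y3 + 3y4 >= 3
    y1, y2, y3, y4 >= 0

Solving the primal: x* = (0, 4.3333).
  primal value c^T x* = 13.
Solving the dual: y* = (0, 0, 0, 1).
  dual value b^T y* = 13.
Strong duality: c^T x* = b^T y*. Confirmed.

13


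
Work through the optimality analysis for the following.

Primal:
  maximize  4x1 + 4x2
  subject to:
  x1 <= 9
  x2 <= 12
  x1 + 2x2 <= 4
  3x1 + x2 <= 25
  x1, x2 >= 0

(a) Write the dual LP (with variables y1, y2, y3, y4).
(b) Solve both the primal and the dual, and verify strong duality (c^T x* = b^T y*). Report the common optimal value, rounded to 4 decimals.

The standard primal-dual pair for 'max c^T x s.t. A x <= b, x >= 0' is:
  Dual:  min b^T y  s.t.  A^T y >= c,  y >= 0.

So the dual LP is:
  minimize  9y1 + 12y2 + 4y3 + 25y4
  subject to:
    y1 + y3 + 3y4 >= 4
    y2 + 2y3 + y4 >= 4
    y1, y2, y3, y4 >= 0

Solving the primal: x* = (4, 0).
  primal value c^T x* = 16.
Solving the dual: y* = (0, 0, 4, 0).
  dual value b^T y* = 16.
Strong duality: c^T x* = b^T y*. Confirmed.

16


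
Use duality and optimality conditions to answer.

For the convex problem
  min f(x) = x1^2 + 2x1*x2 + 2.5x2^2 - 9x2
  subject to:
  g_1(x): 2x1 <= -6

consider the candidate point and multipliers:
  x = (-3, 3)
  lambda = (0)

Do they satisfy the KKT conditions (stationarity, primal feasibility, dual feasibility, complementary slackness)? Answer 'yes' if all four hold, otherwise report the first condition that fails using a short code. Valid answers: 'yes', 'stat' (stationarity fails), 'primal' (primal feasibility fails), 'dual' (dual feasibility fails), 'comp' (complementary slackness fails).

Gradient of f: grad f(x) = Q x + c = (0, 0)
Constraint values g_i(x) = a_i^T x - b_i:
  g_1((-3, 3)) = 0
Stationarity residual: grad f(x) + sum_i lambda_i a_i = (0, 0)
  -> stationarity OK
Primal feasibility (all g_i <= 0): OK
Dual feasibility (all lambda_i >= 0): OK
Complementary slackness (lambda_i * g_i(x) = 0 for all i): OK

Verdict: yes, KKT holds.

yes


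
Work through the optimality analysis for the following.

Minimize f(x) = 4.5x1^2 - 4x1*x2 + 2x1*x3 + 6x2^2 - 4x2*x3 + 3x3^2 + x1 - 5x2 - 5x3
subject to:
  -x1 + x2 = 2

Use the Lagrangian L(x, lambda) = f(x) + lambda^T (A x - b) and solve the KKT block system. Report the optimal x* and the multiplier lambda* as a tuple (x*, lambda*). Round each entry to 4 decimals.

Form the Lagrangian:
  L(x, lambda) = (1/2) x^T Q x + c^T x + lambda^T (A x - b)
Stationarity (grad_x L = 0): Q x + c + A^T lambda = 0.
Primal feasibility: A x = b.

This gives the KKT block system:
  [ Q   A^T ] [ x     ]   [-c ]
  [ A    0  ] [ lambda ] = [ b ]

Solving the linear system:
  x*      = (-0.6216, 1.3784, 1.9595)
  lambda* = (-6.1892)
  f(x*)   = -2.4662

x* = (-0.6216, 1.3784, 1.9595), lambda* = (-6.1892)


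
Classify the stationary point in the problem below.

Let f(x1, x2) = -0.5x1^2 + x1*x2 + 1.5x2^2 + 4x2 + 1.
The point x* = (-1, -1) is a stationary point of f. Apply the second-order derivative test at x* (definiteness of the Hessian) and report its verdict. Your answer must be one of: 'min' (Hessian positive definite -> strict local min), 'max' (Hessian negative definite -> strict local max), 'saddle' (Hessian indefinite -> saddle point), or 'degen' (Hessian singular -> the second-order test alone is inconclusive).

Compute the Hessian H = grad^2 f:
  H = [[-1, 1], [1, 3]]
Verify stationarity: grad f(x*) = H x* + g = (0, 0).
Eigenvalues of H: -1.2361, 3.2361.
Eigenvalues have mixed signs, so H is indefinite -> x* is a saddle point.

saddle


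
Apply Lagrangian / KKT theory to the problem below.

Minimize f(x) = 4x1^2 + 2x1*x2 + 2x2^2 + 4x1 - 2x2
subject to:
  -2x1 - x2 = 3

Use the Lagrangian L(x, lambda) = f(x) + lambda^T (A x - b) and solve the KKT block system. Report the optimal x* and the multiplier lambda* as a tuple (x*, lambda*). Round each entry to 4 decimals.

Form the Lagrangian:
  L(x, lambda) = (1/2) x^T Q x + c^T x + lambda^T (A x - b)
Stationarity (grad_x L = 0): Q x + c + A^T lambda = 0.
Primal feasibility: A x = b.

This gives the KKT block system:
  [ Q   A^T ] [ x     ]   [-c ]
  [ A    0  ] [ lambda ] = [ b ]

Solving the linear system:
  x*      = (-1.625, 0.25)
  lambda* = (-4.25)
  f(x*)   = 2.875

x* = (-1.625, 0.25), lambda* = (-4.25)


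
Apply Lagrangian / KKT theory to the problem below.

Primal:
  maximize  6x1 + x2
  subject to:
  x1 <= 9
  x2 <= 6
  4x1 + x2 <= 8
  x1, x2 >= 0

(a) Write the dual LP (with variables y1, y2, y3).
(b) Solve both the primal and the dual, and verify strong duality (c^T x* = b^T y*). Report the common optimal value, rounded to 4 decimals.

The standard primal-dual pair for 'max c^T x s.t. A x <= b, x >= 0' is:
  Dual:  min b^T y  s.t.  A^T y >= c,  y >= 0.

So the dual LP is:
  minimize  9y1 + 6y2 + 8y3
  subject to:
    y1 + 4y3 >= 6
    y2 + y3 >= 1
    y1, y2, y3 >= 0

Solving the primal: x* = (2, 0).
  primal value c^T x* = 12.
Solving the dual: y* = (0, 0, 1.5).
  dual value b^T y* = 12.
Strong duality: c^T x* = b^T y*. Confirmed.

12


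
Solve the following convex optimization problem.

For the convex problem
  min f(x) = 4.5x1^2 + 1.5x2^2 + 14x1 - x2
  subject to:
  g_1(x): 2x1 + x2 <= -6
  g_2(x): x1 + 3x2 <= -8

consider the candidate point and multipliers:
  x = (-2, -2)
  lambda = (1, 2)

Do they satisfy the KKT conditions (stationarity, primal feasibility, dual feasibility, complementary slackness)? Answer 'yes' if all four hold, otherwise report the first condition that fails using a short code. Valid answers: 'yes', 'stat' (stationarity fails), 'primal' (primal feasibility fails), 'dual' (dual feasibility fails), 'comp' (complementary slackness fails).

Gradient of f: grad f(x) = Q x + c = (-4, -7)
Constraint values g_i(x) = a_i^T x - b_i:
  g_1((-2, -2)) = 0
  g_2((-2, -2)) = 0
Stationarity residual: grad f(x) + sum_i lambda_i a_i = (0, 0)
  -> stationarity OK
Primal feasibility (all g_i <= 0): OK
Dual feasibility (all lambda_i >= 0): OK
Complementary slackness (lambda_i * g_i(x) = 0 for all i): OK

Verdict: yes, KKT holds.

yes


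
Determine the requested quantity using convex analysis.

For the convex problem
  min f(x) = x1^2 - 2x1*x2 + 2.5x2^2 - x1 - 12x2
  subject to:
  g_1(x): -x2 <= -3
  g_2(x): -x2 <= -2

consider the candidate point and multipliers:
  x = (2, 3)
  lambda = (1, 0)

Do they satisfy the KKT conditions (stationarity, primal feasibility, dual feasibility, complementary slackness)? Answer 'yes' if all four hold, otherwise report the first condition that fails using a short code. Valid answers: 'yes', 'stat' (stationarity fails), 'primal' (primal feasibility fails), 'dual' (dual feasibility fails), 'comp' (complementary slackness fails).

Gradient of f: grad f(x) = Q x + c = (-3, -1)
Constraint values g_i(x) = a_i^T x - b_i:
  g_1((2, 3)) = 0
  g_2((2, 3)) = -1
Stationarity residual: grad f(x) + sum_i lambda_i a_i = (-3, -2)
  -> stationarity FAILS
Primal feasibility (all g_i <= 0): OK
Dual feasibility (all lambda_i >= 0): OK
Complementary slackness (lambda_i * g_i(x) = 0 for all i): OK

Verdict: the first failing condition is stationarity -> stat.

stat


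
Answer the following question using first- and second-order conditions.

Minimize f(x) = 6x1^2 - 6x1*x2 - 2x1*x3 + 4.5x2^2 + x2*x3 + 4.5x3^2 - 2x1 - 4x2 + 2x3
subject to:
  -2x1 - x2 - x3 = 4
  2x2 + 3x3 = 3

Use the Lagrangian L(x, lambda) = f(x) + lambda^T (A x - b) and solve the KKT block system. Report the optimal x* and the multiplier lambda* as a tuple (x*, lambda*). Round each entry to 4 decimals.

Form the Lagrangian:
  L(x, lambda) = (1/2) x^T Q x + c^T x + lambda^T (A x - b)
Stationarity (grad_x L = 0): Q x + c + A^T lambda = 0.
Primal feasibility: A x = b.

This gives the KKT block system:
  [ Q   A^T ] [ x     ]   [-c ]
  [ A    0  ] [ lambda ] = [ b ]

Solving the linear system:
  x*      = (-2.4139, -0.5164, 1.3443)
  lambda* = (-15.2787, -11.2295)
  f(x*)   = 52.1926

x* = (-2.4139, -0.5164, 1.3443), lambda* = (-15.2787, -11.2295)


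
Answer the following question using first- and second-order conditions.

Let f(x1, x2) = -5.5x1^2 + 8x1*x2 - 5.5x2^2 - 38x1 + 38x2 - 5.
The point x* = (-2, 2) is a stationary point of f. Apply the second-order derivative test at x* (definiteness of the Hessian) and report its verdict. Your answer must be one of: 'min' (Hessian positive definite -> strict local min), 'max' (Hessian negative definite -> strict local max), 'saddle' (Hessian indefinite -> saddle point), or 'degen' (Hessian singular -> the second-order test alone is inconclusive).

Compute the Hessian H = grad^2 f:
  H = [[-11, 8], [8, -11]]
Verify stationarity: grad f(x*) = H x* + g = (0, 0).
Eigenvalues of H: -19, -3.
Both eigenvalues < 0, so H is negative definite -> x* is a strict local max.

max


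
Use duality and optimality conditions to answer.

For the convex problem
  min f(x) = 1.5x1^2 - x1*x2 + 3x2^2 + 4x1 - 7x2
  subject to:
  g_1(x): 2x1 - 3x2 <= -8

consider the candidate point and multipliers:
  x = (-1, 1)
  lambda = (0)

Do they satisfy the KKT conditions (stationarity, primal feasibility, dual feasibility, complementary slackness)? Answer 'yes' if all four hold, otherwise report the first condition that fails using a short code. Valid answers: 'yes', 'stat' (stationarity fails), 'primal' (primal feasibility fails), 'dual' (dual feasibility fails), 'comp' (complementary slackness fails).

Gradient of f: grad f(x) = Q x + c = (0, 0)
Constraint values g_i(x) = a_i^T x - b_i:
  g_1((-1, 1)) = 3
Stationarity residual: grad f(x) + sum_i lambda_i a_i = (0, 0)
  -> stationarity OK
Primal feasibility (all g_i <= 0): FAILS
Dual feasibility (all lambda_i >= 0): OK
Complementary slackness (lambda_i * g_i(x) = 0 for all i): OK

Verdict: the first failing condition is primal_feasibility -> primal.

primal


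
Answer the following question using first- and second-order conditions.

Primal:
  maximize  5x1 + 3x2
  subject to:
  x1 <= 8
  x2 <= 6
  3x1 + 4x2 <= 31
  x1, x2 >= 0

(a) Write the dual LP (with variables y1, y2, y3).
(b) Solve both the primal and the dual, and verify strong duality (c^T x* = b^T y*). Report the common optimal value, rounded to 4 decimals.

The standard primal-dual pair for 'max c^T x s.t. A x <= b, x >= 0' is:
  Dual:  min b^T y  s.t.  A^T y >= c,  y >= 0.

So the dual LP is:
  minimize  8y1 + 6y2 + 31y3
  subject to:
    y1 + 3y3 >= 5
    y2 + 4y3 >= 3
    y1, y2, y3 >= 0

Solving the primal: x* = (8, 1.75).
  primal value c^T x* = 45.25.
Solving the dual: y* = (2.75, 0, 0.75).
  dual value b^T y* = 45.25.
Strong duality: c^T x* = b^T y*. Confirmed.

45.25


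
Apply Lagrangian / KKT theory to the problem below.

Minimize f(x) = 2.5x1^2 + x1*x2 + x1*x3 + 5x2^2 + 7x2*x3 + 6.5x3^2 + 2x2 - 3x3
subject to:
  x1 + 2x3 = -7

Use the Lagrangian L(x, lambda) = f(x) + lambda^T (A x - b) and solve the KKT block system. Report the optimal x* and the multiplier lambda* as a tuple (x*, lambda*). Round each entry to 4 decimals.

Form the Lagrangian:
  L(x, lambda) = (1/2) x^T Q x + c^T x + lambda^T (A x - b)
Stationarity (grad_x L = 0): Q x + c + A^T lambda = 0.
Primal feasibility: A x = b.

This gives the KKT block system:
  [ Q   A^T ] [ x     ]   [-c ]
  [ A    0  ] [ lambda ] = [ b ]

Solving the linear system:
  x*      = (-2.283, 1.6792, -2.3585)
  lambda* = (12.0943)
  f(x*)   = 47.5472

x* = (-2.283, 1.6792, -2.3585), lambda* = (12.0943)


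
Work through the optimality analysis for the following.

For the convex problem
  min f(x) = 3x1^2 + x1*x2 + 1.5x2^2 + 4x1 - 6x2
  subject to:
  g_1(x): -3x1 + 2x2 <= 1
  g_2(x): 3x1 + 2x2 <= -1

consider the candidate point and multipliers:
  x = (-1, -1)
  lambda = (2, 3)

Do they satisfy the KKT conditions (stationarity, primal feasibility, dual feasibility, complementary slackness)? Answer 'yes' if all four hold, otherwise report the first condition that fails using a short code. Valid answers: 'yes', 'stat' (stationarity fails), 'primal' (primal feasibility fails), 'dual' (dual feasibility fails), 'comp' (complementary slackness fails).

Gradient of f: grad f(x) = Q x + c = (-3, -10)
Constraint values g_i(x) = a_i^T x - b_i:
  g_1((-1, -1)) = 0
  g_2((-1, -1)) = -4
Stationarity residual: grad f(x) + sum_i lambda_i a_i = (0, 0)
  -> stationarity OK
Primal feasibility (all g_i <= 0): OK
Dual feasibility (all lambda_i >= 0): OK
Complementary slackness (lambda_i * g_i(x) = 0 for all i): FAILS

Verdict: the first failing condition is complementary_slackness -> comp.

comp


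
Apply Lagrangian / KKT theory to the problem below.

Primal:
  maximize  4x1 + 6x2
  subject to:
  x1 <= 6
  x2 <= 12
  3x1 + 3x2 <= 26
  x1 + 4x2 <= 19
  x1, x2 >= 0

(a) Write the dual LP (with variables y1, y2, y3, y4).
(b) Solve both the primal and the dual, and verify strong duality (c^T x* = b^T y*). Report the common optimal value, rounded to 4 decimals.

The standard primal-dual pair for 'max c^T x s.t. A x <= b, x >= 0' is:
  Dual:  min b^T y  s.t.  A^T y >= c,  y >= 0.

So the dual LP is:
  minimize  6y1 + 12y2 + 26y3 + 19y4
  subject to:
    y1 + 3y3 + y4 >= 4
    y2 + 3y3 + 4y4 >= 6
    y1, y2, y3, y4 >= 0

Solving the primal: x* = (5.2222, 3.4444).
  primal value c^T x* = 41.5556.
Solving the dual: y* = (0, 0, 1.1111, 0.6667).
  dual value b^T y* = 41.5556.
Strong duality: c^T x* = b^T y*. Confirmed.

41.5556


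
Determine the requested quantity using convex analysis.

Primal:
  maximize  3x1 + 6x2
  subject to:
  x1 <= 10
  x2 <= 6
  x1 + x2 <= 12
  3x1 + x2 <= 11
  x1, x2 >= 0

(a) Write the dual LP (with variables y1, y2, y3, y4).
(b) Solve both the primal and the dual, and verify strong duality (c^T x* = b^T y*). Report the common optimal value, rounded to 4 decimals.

The standard primal-dual pair for 'max c^T x s.t. A x <= b, x >= 0' is:
  Dual:  min b^T y  s.t.  A^T y >= c,  y >= 0.

So the dual LP is:
  minimize  10y1 + 6y2 + 12y3 + 11y4
  subject to:
    y1 + y3 + 3y4 >= 3
    y2 + y3 + y4 >= 6
    y1, y2, y3, y4 >= 0

Solving the primal: x* = (1.6667, 6).
  primal value c^T x* = 41.
Solving the dual: y* = (0, 5, 0, 1).
  dual value b^T y* = 41.
Strong duality: c^T x* = b^T y*. Confirmed.

41


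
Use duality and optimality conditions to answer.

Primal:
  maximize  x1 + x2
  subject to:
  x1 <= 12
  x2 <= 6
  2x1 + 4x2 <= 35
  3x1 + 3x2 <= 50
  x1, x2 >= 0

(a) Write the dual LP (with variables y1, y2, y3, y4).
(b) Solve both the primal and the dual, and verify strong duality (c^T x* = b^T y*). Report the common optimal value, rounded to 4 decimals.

The standard primal-dual pair for 'max c^T x s.t. A x <= b, x >= 0' is:
  Dual:  min b^T y  s.t.  A^T y >= c,  y >= 0.

So the dual LP is:
  minimize  12y1 + 6y2 + 35y3 + 50y4
  subject to:
    y1 + 2y3 + 3y4 >= 1
    y2 + 4y3 + 3y4 >= 1
    y1, y2, y3, y4 >= 0

Solving the primal: x* = (12, 2.75).
  primal value c^T x* = 14.75.
Solving the dual: y* = (0.5, 0, 0.25, 0).
  dual value b^T y* = 14.75.
Strong duality: c^T x* = b^T y*. Confirmed.

14.75


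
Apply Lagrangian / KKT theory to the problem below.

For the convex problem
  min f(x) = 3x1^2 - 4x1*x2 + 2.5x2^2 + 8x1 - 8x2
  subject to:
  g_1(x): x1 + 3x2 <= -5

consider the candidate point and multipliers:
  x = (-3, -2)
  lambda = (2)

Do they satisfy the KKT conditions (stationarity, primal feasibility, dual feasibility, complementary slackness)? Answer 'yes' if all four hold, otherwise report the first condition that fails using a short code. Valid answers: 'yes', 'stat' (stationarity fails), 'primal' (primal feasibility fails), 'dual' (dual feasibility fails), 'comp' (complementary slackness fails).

Gradient of f: grad f(x) = Q x + c = (-2, -6)
Constraint values g_i(x) = a_i^T x - b_i:
  g_1((-3, -2)) = -4
Stationarity residual: grad f(x) + sum_i lambda_i a_i = (0, 0)
  -> stationarity OK
Primal feasibility (all g_i <= 0): OK
Dual feasibility (all lambda_i >= 0): OK
Complementary slackness (lambda_i * g_i(x) = 0 for all i): FAILS

Verdict: the first failing condition is complementary_slackness -> comp.

comp


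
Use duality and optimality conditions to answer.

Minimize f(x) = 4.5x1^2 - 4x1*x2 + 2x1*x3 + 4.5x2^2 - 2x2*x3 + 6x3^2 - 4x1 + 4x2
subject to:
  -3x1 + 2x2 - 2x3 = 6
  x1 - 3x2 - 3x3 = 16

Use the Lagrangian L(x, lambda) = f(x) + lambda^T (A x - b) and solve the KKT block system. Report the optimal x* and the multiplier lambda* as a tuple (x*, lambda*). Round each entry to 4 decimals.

Form the Lagrangian:
  L(x, lambda) = (1/2) x^T Q x + c^T x + lambda^T (A x - b)
Stationarity (grad_x L = 0): Q x + c + A^T lambda = 0.
Primal feasibility: A x = b.

This gives the KKT block system:
  [ Q   A^T ] [ x     ]   [-c ]
  [ A    0  ] [ lambda ] = [ b ]

Solving the linear system:
  x*      = (-1.6633, -2.6914, -3.1964)
  lambda* = (-7.2811, -7.2462)
  f(x*)   = 77.7565

x* = (-1.6633, -2.6914, -3.1964), lambda* = (-7.2811, -7.2462)


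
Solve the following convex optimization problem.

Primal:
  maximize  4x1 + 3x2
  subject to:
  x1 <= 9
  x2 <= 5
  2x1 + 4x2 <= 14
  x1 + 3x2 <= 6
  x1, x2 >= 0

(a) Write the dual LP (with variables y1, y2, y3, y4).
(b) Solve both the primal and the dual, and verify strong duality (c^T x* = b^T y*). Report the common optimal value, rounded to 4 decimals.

The standard primal-dual pair for 'max c^T x s.t. A x <= b, x >= 0' is:
  Dual:  min b^T y  s.t.  A^T y >= c,  y >= 0.

So the dual LP is:
  minimize  9y1 + 5y2 + 14y3 + 6y4
  subject to:
    y1 + 2y3 + y4 >= 4
    y2 + 4y3 + 3y4 >= 3
    y1, y2, y3, y4 >= 0

Solving the primal: x* = (6, 0).
  primal value c^T x* = 24.
Solving the dual: y* = (0, 0, 0, 4).
  dual value b^T y* = 24.
Strong duality: c^T x* = b^T y*. Confirmed.

24


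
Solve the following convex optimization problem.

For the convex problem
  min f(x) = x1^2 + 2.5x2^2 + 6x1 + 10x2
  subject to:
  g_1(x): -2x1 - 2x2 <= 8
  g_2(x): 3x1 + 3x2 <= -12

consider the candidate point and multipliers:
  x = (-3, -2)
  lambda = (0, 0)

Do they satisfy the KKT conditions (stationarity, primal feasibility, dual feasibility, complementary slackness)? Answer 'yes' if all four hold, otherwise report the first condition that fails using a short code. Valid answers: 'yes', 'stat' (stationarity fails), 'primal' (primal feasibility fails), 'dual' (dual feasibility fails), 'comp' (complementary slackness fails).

Gradient of f: grad f(x) = Q x + c = (0, 0)
Constraint values g_i(x) = a_i^T x - b_i:
  g_1((-3, -2)) = 2
  g_2((-3, -2)) = -3
Stationarity residual: grad f(x) + sum_i lambda_i a_i = (0, 0)
  -> stationarity OK
Primal feasibility (all g_i <= 0): FAILS
Dual feasibility (all lambda_i >= 0): OK
Complementary slackness (lambda_i * g_i(x) = 0 for all i): OK

Verdict: the first failing condition is primal_feasibility -> primal.

primal


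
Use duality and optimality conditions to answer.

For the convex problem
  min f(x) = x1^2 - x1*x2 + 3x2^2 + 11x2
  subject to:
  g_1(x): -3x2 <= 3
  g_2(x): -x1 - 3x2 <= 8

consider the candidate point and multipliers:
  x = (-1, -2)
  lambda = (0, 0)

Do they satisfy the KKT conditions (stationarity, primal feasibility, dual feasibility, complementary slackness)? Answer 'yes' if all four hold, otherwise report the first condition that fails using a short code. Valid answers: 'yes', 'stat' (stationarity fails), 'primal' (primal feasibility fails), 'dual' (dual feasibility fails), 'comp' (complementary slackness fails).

Gradient of f: grad f(x) = Q x + c = (0, 0)
Constraint values g_i(x) = a_i^T x - b_i:
  g_1((-1, -2)) = 3
  g_2((-1, -2)) = -1
Stationarity residual: grad f(x) + sum_i lambda_i a_i = (0, 0)
  -> stationarity OK
Primal feasibility (all g_i <= 0): FAILS
Dual feasibility (all lambda_i >= 0): OK
Complementary slackness (lambda_i * g_i(x) = 0 for all i): OK

Verdict: the first failing condition is primal_feasibility -> primal.

primal
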